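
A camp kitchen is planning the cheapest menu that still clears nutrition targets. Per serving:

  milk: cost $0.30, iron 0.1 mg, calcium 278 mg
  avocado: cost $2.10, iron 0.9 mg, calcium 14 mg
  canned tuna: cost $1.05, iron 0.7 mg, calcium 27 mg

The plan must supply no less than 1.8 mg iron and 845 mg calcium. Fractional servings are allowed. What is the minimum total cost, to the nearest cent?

$3.12

A basic optimal solution has at most two foods positive. Try each food alone and each pair with both targets met exactly.
milk only: max(1.8/0.1, 845/278) = 18 servings → $5.40.
avocado only: max(1.8/0.9, 845/14) = 60.36 servings → $126.75.
canned tuna only: max(1.8/0.7, 845/27) = 31.3 servings → $32.86.
milk + avocado with both tight: 2.955 servings and 1.672 servings → $4.40.
milk + canned tuna with both tight: 2.829 servings and 2.167 servings → $3.12.
avocado + canned tuna: the both-tight solution has a negative serving — not a feasible corner.
Cheapest feasible corner: $3.12.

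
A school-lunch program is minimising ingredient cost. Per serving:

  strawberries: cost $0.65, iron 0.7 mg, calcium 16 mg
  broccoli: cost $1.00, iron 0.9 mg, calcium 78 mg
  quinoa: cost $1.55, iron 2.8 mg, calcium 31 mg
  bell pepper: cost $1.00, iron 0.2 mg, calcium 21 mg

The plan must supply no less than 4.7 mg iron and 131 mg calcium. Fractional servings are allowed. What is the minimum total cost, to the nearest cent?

$3.18

strawberries only: max(4.7/0.7, 131/16) = 8.188 servings → $5.32.
broccoli only: max(4.7/0.9, 131/78) = 5.222 servings → $5.22.
quinoa only: max(4.7/2.8, 131/31) = 4.226 servings → $6.55.
bell pepper only: max(4.7/0.2, 131/21) = 23.5 servings → $23.50.
strawberries + broccoli with both tight: 6.187 servings and 0.4104 servings → $4.43.
strawberries + quinoa: the both-tight solution has a negative serving — not a feasible corner.
strawberries + bell pepper with both tight: 6.304 servings and 1.435 servings → $5.53.
broccoli + quinoa with both tight: 1.161 servings and 1.306 servings → $3.18.
broccoli + bell pepper: intersection lies outside the first quadrant.
quinoa + bell pepper with both tight: 1.378 servings and 4.203 servings → $6.34.
So the least-cost plan costs $3.18.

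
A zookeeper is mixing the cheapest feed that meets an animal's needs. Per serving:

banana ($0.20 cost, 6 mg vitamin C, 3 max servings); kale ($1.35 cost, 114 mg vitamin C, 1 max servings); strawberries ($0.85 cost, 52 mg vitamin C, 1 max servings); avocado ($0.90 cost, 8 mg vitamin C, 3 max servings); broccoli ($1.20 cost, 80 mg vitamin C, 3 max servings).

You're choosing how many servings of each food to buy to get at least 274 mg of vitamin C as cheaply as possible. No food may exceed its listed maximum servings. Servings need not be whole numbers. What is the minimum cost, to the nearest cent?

Cost per mg of vitamin C: kale $0.0118, broccoli $0.0150, strawberries $0.0163, banana $0.0333, avocado $0.1125.
Take 1 serving of kale: +114.0 mg vitamin C for $1.35 (total $1.35, still need 160.0 mg).
Take 2 servings of broccoli: +160.0 mg vitamin C for $2.40 (total $3.75, still need 0.0 mg).
Greedy by cheapest-per-mg is optimal for a single linear constraint, so the minimum cost is $3.75.

$3.75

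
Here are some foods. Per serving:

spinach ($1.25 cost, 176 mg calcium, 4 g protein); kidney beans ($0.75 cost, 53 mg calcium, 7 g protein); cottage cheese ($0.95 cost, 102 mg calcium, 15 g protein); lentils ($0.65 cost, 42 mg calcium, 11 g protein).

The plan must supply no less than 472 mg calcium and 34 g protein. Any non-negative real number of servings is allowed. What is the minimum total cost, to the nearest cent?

$3.77

An LP optimum is at a vertex; with two nutrient constraints at most two foods are used. Check each candidate.
spinach only: max(472/176, 34/4) = 8.5 servings → $10.62.
kidney beans only: max(472/53, 34/7) = 8.906 servings → $6.68.
cottage cheese only: max(472/102, 34/15) = 4.627 servings → $4.40.
lentils only: max(472/42, 34/11) = 11.24 servings → $7.30.
spinach + kidney beans with both tight: 1.473 servings and 4.016 servings → $4.85.
spinach + cottage cheese with both tight: 1.618 servings and 1.835 servings → $3.77.
spinach + lentils with both tight: 2.129 servings and 2.317 servings → $4.17.
kidney beans + cottage cheese with both targets exact would need a negative amount; discard.
kidney beans + lentils: the both-tight solution has a negative serving — not a feasible corner.
cottage cheese + lentils with both targets exact would need a negative amount; discard.
So the least-cost plan costs $3.77.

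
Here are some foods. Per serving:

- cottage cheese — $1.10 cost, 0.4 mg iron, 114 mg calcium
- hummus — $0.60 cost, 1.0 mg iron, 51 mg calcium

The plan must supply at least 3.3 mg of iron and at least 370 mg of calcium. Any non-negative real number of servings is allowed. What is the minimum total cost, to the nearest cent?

$3.83

cottage cheese only: max(3.3/0.4, 370/114) = 8.25 servings → $9.07.
hummus only: max(3.3/1.0, 370/51) = 7.255 servings → $4.35.
cottage cheese + hummus with both tight: 2.155 servings and 2.438 servings → $3.83.
So the least-cost plan costs $3.83.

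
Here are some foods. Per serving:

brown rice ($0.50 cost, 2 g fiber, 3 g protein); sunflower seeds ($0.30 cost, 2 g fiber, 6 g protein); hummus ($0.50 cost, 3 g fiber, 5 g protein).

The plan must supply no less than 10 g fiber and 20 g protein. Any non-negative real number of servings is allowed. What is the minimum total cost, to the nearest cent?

The cheapest plan sits at a corner of the feasible region — with two constraints it uses at most two foods.
brown rice only: max(10/2, 20/3) = 6.667 servings → $3.33.
sunflower seeds only: max(10/2, 20/6) = 5 servings → $1.50.
hummus only: max(10/3, 20/5) = 4 servings → $2.00.
brown rice + sunflower seeds with both tight: 3.333 servings and 1.667 servings → $2.17.
brown rice + hummus: the both-tight solution has a negative serving — not a feasible corner.
sunflower seeds + hummus with both tight: 1.25 servings and 2.5 servings → $1.62.
The minimum over all feasible corners is $1.50.

$1.50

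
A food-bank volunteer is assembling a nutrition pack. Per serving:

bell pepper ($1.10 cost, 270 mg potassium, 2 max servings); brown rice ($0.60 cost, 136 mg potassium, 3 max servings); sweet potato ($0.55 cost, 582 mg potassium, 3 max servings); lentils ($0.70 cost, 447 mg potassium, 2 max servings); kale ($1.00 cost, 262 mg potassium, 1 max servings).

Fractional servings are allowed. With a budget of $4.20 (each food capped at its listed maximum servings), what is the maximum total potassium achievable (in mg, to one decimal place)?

Potassium per dollar: sweet potato 1058, lentils 638.6, kale 262, bell pepper 245.5, brown rice 226.7.
Take 3 servings of sweet potato: spends $1.65, +1746.0 mg potassium (running total 1746.0 mg).
Take 2 servings of lentils: spends $1.40, +894.0 mg potassium (running total 2640.0 mg).
Take 1 serving of kale: spends $1.00, +262.0 mg potassium (running total 2902.0 mg).
Take 0.1364 servings of bell pepper: spends $0.15, +36.8 mg potassium (running total 2938.8 mg).
Filling greedily by potassium-per-dollar is optimal for one linear limit, giving 2938.8 mg.

2938.8 mg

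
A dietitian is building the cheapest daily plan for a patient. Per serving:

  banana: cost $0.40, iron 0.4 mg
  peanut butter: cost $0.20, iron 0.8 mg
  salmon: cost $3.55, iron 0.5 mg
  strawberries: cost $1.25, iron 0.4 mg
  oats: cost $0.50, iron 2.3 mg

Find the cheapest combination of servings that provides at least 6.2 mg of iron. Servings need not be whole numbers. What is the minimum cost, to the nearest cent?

$1.35

Cost per mg of iron: oats $0.2174, peanut butter $0.2500, banana $1.0000, strawberries $3.1250, salmon $7.1000.
With no serving limits, use only oats: 6.2 mg / 2.3 mg = 2.696 servings × $0.50 = $1.35.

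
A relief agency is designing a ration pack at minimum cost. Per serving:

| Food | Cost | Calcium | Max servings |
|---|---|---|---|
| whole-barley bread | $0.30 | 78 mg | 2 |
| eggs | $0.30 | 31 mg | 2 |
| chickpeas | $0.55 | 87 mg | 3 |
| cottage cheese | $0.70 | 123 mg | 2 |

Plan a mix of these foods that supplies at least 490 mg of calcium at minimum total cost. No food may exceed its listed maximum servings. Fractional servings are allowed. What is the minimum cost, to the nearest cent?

$2.56

Cost per mg of calcium: whole-barley bread $0.0038, cottage cheese $0.0057, chickpeas $0.0063, eggs $0.0097.
Take 2 servings of whole-barley bread: +156.0 mg calcium for $0.60 (total $0.60, still need 334.0 mg).
Take 2 servings of cottage cheese: +246.0 mg calcium for $1.40 (total $2.00, still need 88.0 mg).
Take 1.011 servings of chickpeas: +88.0 mg calcium for $0.56 (total $2.56, still need 0.0 mg).
Filling from the cheapest source first is optimal under one linear minimum: $2.56.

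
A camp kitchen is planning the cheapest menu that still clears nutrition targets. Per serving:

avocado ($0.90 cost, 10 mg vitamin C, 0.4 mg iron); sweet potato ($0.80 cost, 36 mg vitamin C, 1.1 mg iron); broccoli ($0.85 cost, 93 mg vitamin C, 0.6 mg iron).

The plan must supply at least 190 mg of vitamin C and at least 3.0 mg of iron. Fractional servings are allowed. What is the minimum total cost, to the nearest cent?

For a min-cost LP with two ≥-constraints, a basic feasible solution has at most two positive variables.
avocado only: max(190/10, 3.0/0.4) = 19 servings → $17.10.
sweet potato only: max(190/36, 3.0/1.1) = 5.278 servings → $4.22.
broccoli only: max(190/93, 3.0/0.6) = 5 servings → $4.25.
avocado + sweet potato with both targets exact would need a negative amount; discard.
avocado + broccoli with both tight: 5.288 servings and 1.474 servings → $6.01.
sweet potato + broccoli with both tight: 2.045 servings and 1.252 servings → $2.70.
The minimum over all feasible corners is $2.70.

$2.70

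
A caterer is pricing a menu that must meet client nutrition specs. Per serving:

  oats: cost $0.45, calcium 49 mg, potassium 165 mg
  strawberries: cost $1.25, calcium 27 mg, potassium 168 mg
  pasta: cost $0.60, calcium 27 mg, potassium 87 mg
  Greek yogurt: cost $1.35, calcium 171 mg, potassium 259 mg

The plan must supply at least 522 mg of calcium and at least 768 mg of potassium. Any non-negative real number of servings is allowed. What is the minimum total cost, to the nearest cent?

$4.12

Check every corner: each single food scaled to meet both minima, and each pair solved so both constraints bind.
oats only: max(522/49, 768/165) = 10.65 servings → $4.79.
strawberries only: max(522/27, 768/168) = 19.33 servings → $24.17.
pasta only: max(522/27, 768/87) = 19.33 servings → $11.60.
Greek yogurt only: max(522/171, 768/259) = 3.053 servings → $4.12.
oats + strawberries: the both-tight solution has a negative serving — not a feasible corner.
oats + pasta: the both-tight solution has a negative serving — not a feasible corner.
oats + Greek yogurt with both targets exact would need a negative amount; discard.
strawberries + pasta: intersection lies outside the first quadrant.
strawberries + Greek yogurt: intersection lies outside the first quadrant.
pasta + Greek yogurt with both targets exact would need a negative amount; discard.
Cheapest feasible corner: $4.12.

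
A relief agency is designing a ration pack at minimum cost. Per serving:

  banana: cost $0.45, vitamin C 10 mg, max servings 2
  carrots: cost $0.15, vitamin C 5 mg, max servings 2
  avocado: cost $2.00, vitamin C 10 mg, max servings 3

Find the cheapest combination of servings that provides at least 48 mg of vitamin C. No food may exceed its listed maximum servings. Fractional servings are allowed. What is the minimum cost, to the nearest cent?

$4.80

Cost per mg of vitamin C: carrots $0.0300, banana $0.0450, avocado $0.2000.
Take 2 servings of carrots: +10.0 mg vitamin C for $0.30 (total $0.30, still need 38.0 mg).
Take 2 servings of banana: +20.0 mg vitamin C for $0.90 (total $1.20, still need 18.0 mg).
Take 1.8 servings of avocado: +18.0 mg vitamin C for $3.60 (total $4.80, still need 0.0 mg).
Filling from the cheapest source first is optimal under one linear minimum: $4.80.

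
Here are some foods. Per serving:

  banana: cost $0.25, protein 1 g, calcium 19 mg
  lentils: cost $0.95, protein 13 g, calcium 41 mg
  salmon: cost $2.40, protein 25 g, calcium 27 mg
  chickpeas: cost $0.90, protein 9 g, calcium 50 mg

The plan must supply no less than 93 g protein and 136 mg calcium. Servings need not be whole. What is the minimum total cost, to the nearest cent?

For a min-cost LP with two ≥-constraints, a basic feasible solution has at most two positive variables.
banana only: max(93/1, 136/19) = 93 servings → $23.25.
lentils only: max(93/13, 136/41) = 7.154 servings → $6.80.
salmon only: max(93/25, 136/27) = 5.037 servings → $12.09.
chickpeas only: max(93/9, 136/50) = 10.33 servings → $9.30.
banana + lentils with both targets exact would need a negative amount; discard.
banana + salmon with both tight: 1.984 servings and 3.641 servings → $9.23.
banana + chickpeas: intersection lies outside the first quadrant.
lentils + salmon with both tight: 1.319 servings and 3.034 servings → $8.53.
lentils + chickpeas: intersection lies outside the first quadrant.
salmon + chickpeas with both tight: 3.402 servings and 0.8828 servings → $8.96.
So the least-cost plan costs $6.80.

$6.80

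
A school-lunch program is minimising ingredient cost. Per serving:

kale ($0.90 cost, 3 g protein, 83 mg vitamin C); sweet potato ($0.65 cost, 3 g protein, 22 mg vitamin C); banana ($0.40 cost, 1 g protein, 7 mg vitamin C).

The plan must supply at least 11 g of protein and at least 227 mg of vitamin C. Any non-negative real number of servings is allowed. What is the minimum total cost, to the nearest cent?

$2.98

With two linear requirements the optimum uses one or two foods; enumerate the corners.
kale only: max(11/3, 227/83) = 3.667 servings → $3.30.
sweet potato only: max(11/3, 227/22) = 10.32 servings → $6.71.
banana only: max(11/1, 227/7) = 32.43 servings → $12.97.
kale + sweet potato with both tight: 2.399 servings and 1.268 servings → $2.98.
kale + banana with both tight: 2.419 servings and 3.742 servings → $3.67.
sweet potato + banana: the both-tight solution has a negative serving — not a feasible corner.
Cheapest feasible corner: $2.98.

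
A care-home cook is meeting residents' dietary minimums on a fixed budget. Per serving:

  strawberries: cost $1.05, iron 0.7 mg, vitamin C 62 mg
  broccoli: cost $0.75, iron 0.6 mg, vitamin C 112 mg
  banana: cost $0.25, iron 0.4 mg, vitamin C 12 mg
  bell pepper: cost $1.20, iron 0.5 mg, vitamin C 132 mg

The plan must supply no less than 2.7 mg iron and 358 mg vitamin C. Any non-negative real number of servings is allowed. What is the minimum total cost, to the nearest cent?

$2.79

For a min-cost LP with two ≥-constraints, a basic feasible solution has at most two positive variables.
strawberries only: max(2.7/0.7, 358/62) = 5.774 servings → $6.06.
broccoli only: max(2.7/0.6, 358/112) = 4.5 servings → $3.38.
banana only: max(2.7/0.4, 358/12) = 29.83 servings → $7.46.
bell pepper only: max(2.7/0.5, 358/132) = 5.4 servings → $6.48.
strawberries + broccoli with both tight: 2.126 servings and 2.019 servings → $3.75.
strawberries + banana with both targets exact would need a negative amount; discard.
strawberries + bell pepper with both tight: 2.889 servings and 1.355 servings → $4.66.
broccoli + banana with both tight: 2.947 servings and 2.33 servings → $2.79.
broccoli + bell pepper: intersection lies outside the first quadrant.
banana + bell pepper with both tight: 3.791 servings and 2.368 servings → $3.79.
So the least-cost plan costs $2.79.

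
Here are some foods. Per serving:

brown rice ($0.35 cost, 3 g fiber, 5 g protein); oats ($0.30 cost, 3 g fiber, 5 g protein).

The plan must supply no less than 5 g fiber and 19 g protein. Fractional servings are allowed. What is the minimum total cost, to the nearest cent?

$1.14

For a min-cost LP with two ≥-constraints, a basic feasible solution has at most two positive variables.
brown rice only: max(5/3, 19/5) = 3.8 servings → $1.33.
oats only: max(5/3, 19/5) = 3.8 servings → $1.14.
brown rice + oats (both tight): parallel constraints — no distinct corner.
Cheapest feasible corner: $1.14.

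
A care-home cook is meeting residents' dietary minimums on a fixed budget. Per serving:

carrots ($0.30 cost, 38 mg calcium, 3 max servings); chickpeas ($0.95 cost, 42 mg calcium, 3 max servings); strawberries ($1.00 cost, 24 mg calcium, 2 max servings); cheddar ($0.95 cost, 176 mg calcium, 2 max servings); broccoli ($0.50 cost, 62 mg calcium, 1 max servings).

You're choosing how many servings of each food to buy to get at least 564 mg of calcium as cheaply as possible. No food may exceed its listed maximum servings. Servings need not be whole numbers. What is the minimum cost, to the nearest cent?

$4.11

Cost per mg of calcium: cheddar $0.0054, carrots $0.0079, broccoli $0.0081, chickpeas $0.0226, strawberries $0.0417.
Take 2 servings of cheddar: +352.0 mg calcium for $1.90 (total $1.90, still need 212.0 mg).
Take 3 servings of carrots: +114.0 mg calcium for $0.90 (total $2.80, still need 98.0 mg).
Take 1 serving of broccoli: +62.0 mg calcium for $0.50 (total $3.30, still need 36.0 mg).
Take 0.8571 servings of chickpeas: +36.0 mg calcium for $0.81 (total $4.11, still need 0.0 mg).
Filling from the cheapest source first is optimal under one linear minimum: $4.11.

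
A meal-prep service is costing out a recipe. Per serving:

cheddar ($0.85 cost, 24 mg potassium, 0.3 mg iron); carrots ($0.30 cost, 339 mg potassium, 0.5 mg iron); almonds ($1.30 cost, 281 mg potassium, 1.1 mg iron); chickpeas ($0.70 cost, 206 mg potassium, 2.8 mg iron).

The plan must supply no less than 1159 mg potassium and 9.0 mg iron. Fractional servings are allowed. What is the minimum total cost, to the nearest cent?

For a min-cost LP with two ≥-constraints, a basic feasible solution has at most two positive variables.
cheddar only: max(1159/24, 9.0/0.3) = 48.29 servings → $41.05.
carrots only: max(1159/339, 9.0/0.5) = 18 servings → $5.40.
almonds only: max(1159/281, 9.0/1.1) = 8.182 servings → $10.64.
chickpeas only: max(1159/206, 9.0/2.8) = 5.626 servings → $3.94.
cheddar + carrots with both tight: 27.55 servings and 1.468 servings → $23.86.
cheddar + almonds with both tight: 21.66 servings and 2.275 servings → $21.37.
cheddar + chickpeas: the both-tight solution has a negative serving — not a feasible corner.
carrots + almonds: intersection lies outside the first quadrant.
carrots + chickpeas with both tight: 1.644 servings and 2.921 servings → $2.54.
almonds + chickpeas with both tight: 2.483 servings and 2.239 servings → $4.80.
Cheapest feasible corner: $2.54.

$2.54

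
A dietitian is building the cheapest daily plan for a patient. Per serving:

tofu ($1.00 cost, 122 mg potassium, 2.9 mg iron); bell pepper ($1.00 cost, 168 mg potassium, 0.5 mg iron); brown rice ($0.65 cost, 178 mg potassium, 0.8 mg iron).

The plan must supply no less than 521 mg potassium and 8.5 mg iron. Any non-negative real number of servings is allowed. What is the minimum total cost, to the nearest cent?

$3.35

Check every corner: each single food scaled to meet both minima, and each pair solved so both constraints bind.
tofu only: max(521/122, 8.5/2.9) = 4.27 servings → $4.27.
bell pepper only: max(521/168, 8.5/0.5) = 17 servings → $17.00.
brown rice only: max(521/178, 8.5/0.8) = 10.62 servings → $6.91.
tofu + bell pepper with both tight: 2.739 servings and 1.112 servings → $3.85.
tofu + brown rice with both tight: 2.619 servings and 1.132 servings → $3.35.
bell pepper + brown rice with both targets exact would need a negative amount; discard.
Cheapest feasible corner: $3.35.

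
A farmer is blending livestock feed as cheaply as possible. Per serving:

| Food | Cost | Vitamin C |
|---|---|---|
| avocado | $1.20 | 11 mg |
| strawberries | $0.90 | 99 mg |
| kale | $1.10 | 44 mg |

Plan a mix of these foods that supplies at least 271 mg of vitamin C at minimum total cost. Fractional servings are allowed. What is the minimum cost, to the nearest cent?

Cost per mg of vitamin C: strawberries $0.0091, kale $0.0250, avocado $0.1091.
With no serving limits, use only strawberries: 271 mg / 99 mg = 2.737 servings × $0.90 = $2.46.

$2.46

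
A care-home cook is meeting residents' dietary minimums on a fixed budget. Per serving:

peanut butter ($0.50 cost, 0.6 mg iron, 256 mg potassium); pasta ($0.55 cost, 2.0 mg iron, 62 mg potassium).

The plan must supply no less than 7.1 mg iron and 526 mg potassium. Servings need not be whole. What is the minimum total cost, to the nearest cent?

$2.38

Compare the cost at each extreme point of the feasible region.
peanut butter only: max(7.1/0.6, 526/256) = 11.83 servings → $5.92.
pasta only: max(7.1/2.0, 526/62) = 8.484 servings → $4.67.
peanut butter + pasta with both tight: 1.289 servings and 3.163 servings → $2.38.
Cheapest feasible corner: $2.38.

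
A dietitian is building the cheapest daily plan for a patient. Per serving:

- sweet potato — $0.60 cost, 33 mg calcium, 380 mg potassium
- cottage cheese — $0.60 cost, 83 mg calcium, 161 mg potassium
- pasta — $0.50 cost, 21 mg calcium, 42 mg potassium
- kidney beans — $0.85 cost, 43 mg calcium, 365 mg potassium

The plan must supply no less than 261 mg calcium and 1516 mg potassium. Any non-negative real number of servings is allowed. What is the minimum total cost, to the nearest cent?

An LP optimum is at a vertex; with two nutrient constraints at most two foods are used. Check each candidate.
sweet potato only: max(261/33, 1516/380) = 7.909 servings → $4.75.
cottage cheese only: max(261/83, 1516/161) = 9.416 servings → $5.65.
pasta only: max(261/21, 1516/42) = 36.1 servings → $18.05.
kidney beans only: max(261/43, 1516/365) = 6.07 servings → $5.16.
sweet potato + cottage cheese with both tight: 3.195 servings and 1.874 servings → $3.04.
sweet potato + pasta with both tight: 3.166 servings and 7.454 servings → $5.63.
sweet potato + kidney beans with both targets exact would need a negative amount; discard.
cottage cheese + pasta: intersection lies outside the first quadrant.
cottage cheese + kidney beans with both tight: 1.287 servings and 3.586 servings → $3.82.
pasta + kidney beans with both tight: 5.133 servings and 3.563 servings → $5.60.
So the least-cost plan costs $3.04.

$3.04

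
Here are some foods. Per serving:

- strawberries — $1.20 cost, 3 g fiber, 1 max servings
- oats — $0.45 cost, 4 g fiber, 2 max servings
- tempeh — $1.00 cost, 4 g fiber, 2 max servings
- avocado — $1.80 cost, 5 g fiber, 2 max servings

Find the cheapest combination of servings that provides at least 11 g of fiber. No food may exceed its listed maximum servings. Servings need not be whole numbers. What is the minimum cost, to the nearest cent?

Cost per g of fiber: oats $0.1125, tempeh $0.2500, avocado $0.3600, strawberries $0.4000.
Take 2 servings of oats: +8.0 g fiber for $0.90 (total $0.90, still need 3.0 g).
Take 0.75 servings of tempeh: +3.0 g fiber for $0.75 (total $1.65, still need 0.0 g).
Greedy by cheapest-per-g is optimal for a single linear constraint, so the minimum cost is $1.65.

$1.65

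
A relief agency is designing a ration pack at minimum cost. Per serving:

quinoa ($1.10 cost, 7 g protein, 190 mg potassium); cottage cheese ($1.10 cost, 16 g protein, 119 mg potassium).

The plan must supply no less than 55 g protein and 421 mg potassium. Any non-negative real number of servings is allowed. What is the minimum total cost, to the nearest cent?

$3.83

This is a tiny linear program; its minimum lies at a vertex of the feasible set. List the vertices and price them.
quinoa only: max(55/7, 421/190) = 7.857 servings → $8.64.
cottage cheese only: max(55/16, 421/119) = 3.538 servings → $3.89.
quinoa + cottage cheese with both tight: 0.08654 servings and 3.4 servings → $3.83.
Cheapest feasible corner: $3.83.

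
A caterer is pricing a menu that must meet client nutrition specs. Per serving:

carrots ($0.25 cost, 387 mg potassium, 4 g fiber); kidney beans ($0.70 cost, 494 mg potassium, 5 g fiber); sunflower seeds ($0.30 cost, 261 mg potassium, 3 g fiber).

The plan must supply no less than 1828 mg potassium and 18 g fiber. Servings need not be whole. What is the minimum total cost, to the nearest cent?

$1.18

For a min-cost LP with two ≥-constraints, a basic feasible solution has at most two positive variables.
carrots only: max(1828/387, 18/4) = 4.724 servings → $1.18.
kidney beans only: max(1828/494, 18/5) = 3.7 servings → $2.59.
sunflower seeds only: max(1828/261, 18/3) = 7.004 servings → $2.10.
carrots + kidney beans: intersection lies outside the first quadrant.
carrots + sunflower seeds with both targets exact would need a negative amount; discard.
kidney beans + sunflower seeds: intersection lies outside the first quadrant.
Cheapest feasible corner: $1.18.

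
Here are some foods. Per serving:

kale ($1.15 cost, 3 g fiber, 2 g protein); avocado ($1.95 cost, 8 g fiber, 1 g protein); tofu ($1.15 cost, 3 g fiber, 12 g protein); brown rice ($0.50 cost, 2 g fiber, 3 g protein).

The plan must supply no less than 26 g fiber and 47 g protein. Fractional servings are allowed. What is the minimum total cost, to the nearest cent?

kale only: max(26/3, 47/2) = 23.5 servings → $27.02.
avocado only: max(26/8, 47/1) = 47 servings → $91.65.
tofu only: max(26/3, 47/12) = 8.667 servings → $9.97.
brown rice only: max(26/2, 47/3) = 15.67 servings → $7.83.
kale + avocado with both targets exact would need a negative amount; discard.
kale + tofu with both tight: 5.7 servings and 2.967 servings → $9.97.
kale + brown rice with both targets exact would need a negative amount; discard.
avocado + tofu with both tight: 1.839 servings and 3.763 servings → $7.91.
avocado + brown rice: the both-tight solution has a negative serving — not a feasible corner.
tofu + brown rice with both tight: 1.067 servings and 11.4 servings → $6.93.
So the least-cost plan costs $6.93.

$6.93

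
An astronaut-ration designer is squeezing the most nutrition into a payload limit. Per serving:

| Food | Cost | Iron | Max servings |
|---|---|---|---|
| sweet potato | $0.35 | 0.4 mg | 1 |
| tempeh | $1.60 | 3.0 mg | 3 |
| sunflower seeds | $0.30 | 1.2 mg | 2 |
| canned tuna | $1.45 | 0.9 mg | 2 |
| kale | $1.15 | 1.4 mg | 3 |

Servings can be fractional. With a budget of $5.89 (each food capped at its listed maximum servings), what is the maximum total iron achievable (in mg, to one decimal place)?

Iron per dollar: sunflower seeds 4, tempeh 1.875, kale 1.217, sweet potato 1.143, canned tuna 0.6207.
Take 2 servings of sunflower seeds: spends $0.60, +2.4 mg iron (running total 2.4 mg).
Take 3 servings of tempeh: spends $4.80, +9.0 mg iron (running total 11.4 mg).
Take 0.4261 servings of kale: spends $0.49, +0.6 mg iron (running total 12.0 mg).
Greedy by best ratio exhausts the cost allowance optimally: 12.0 mg.

12.0 mg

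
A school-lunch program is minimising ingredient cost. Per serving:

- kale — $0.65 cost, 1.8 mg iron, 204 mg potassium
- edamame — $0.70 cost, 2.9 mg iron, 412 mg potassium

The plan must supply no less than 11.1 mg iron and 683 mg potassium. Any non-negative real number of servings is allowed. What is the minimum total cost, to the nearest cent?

$2.68

With two linear requirements the optimum uses one or two foods; enumerate the corners.
kale only: max(11.1/1.8, 683/204) = 6.167 servings → $4.01.
edamame only: max(11.1/2.9, 683/412) = 3.828 servings → $2.68.
kale + edamame: the both-tight solution has a negative serving — not a feasible corner.
Cheapest feasible corner: $2.68.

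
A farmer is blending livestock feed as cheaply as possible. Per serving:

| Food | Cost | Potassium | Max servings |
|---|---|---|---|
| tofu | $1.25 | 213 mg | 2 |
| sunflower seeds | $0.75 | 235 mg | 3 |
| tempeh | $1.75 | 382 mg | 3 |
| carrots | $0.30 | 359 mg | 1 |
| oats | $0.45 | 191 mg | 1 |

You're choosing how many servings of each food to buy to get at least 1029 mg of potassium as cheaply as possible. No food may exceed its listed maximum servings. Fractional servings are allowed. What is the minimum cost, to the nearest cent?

$2.28

Cost per mg of potassium: carrots $0.0008, oats $0.0024, sunflower seeds $0.0032, tempeh $0.0046, tofu $0.0059.
Take 1 serving of carrots: +359.0 mg potassium for $0.30 (total $0.30, still need 670.0 mg).
Take 1 serving of oats: +191.0 mg potassium for $0.45 (total $0.75, still need 479.0 mg).
Take 2.038 servings of sunflower seeds: +479.0 mg potassium for $1.53 (total $2.28, still need 0.0 mg).
Filling from the cheapest source first is optimal under one linear minimum: $2.28.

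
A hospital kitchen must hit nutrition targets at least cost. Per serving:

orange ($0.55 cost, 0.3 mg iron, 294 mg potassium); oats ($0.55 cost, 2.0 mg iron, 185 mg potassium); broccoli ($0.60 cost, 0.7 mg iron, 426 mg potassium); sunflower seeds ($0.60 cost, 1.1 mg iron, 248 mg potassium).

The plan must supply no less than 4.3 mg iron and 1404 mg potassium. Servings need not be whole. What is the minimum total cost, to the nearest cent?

$2.32

Compare the cost at each extreme point of the feasible region.
orange only: max(4.3/0.3, 1404/294) = 14.33 servings → $7.88.
oats only: max(4.3/2.0, 1404/185) = 7.589 servings → $4.17.
broccoli only: max(4.3/0.7, 1404/426) = 6.143 servings → $3.69.
sunflower seeds only: max(4.3/1.1, 1404/248) = 5.661 servings → $3.40.
orange + oats with both tight: 3.779 servings and 1.583 servings → $2.95.
orange + broccoli with both targets exact would need a negative amount; discard.
orange + sunflower seeds with both tight: 1.92 servings and 3.386 servings → $3.09.
oats + broccoli with both tight: 1.175 servings and 2.785 servings → $2.32.
oats + sunflower seeds: intersection lies outside the first quadrant.
broccoli + sunflower seeds with both tight: 1.62 servings and 2.878 servings → $2.70.
The minimum over all feasible corners is $2.32.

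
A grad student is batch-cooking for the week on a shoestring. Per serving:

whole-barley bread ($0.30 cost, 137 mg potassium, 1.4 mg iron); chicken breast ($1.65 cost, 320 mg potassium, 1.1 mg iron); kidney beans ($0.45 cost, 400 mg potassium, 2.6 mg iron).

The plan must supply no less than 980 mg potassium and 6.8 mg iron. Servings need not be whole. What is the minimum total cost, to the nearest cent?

whole-barley bread only: max(980/137, 6.8/1.4) = 7.153 servings → $2.15.
chicken breast only: max(980/320, 6.8/1.1) = 6.182 servings → $10.20.
kidney beans only: max(980/400, 6.8/2.6) = 2.615 servings → $1.18.
whole-barley bread + chicken breast with both tight: 3.693 servings and 1.481 servings → $3.55.
whole-barley bread + kidney beans with both tight: 0.844 servings and 2.161 servings → $1.23.
chicken breast + kidney beans: the both-tight solution has a negative serving — not a feasible corner.
The minimum over all feasible corners is $1.18.

$1.18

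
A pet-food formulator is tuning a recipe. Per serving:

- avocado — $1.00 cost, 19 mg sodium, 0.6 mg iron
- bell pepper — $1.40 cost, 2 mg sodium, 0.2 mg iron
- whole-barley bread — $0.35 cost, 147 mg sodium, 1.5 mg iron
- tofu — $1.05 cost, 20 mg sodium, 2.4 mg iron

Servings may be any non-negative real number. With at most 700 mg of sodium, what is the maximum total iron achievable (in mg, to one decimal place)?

Iron per mg sodium: tofu 0.12, bell pepper 0.1, avocado 0.03158, whole-barley bread 0.0102.
With no serving limits, spend the whole sodium allowance on tofu: 700 mg / 20 mg × 2.4 mg = 84.0 mg.

84.0 mg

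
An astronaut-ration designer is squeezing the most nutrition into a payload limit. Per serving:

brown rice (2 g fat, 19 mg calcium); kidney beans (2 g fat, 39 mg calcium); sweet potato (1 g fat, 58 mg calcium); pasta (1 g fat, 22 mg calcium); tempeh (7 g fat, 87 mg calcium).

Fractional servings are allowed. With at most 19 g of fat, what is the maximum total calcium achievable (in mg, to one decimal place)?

1102.0 mg

Calcium per g fat: sweet potato 58, pasta 22, kidney beans 19.5, tempeh 12.43, brown rice 9.5.
With no serving limits, spend the whole fat allowance on sweet potato: 19 g / 1 g × 58 mg = 1102.0 mg.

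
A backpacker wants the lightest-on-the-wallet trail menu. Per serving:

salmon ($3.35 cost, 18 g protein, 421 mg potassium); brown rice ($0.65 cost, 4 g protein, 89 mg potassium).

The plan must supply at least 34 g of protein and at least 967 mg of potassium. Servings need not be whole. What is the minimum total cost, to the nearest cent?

Compare the cost at each extreme point of the feasible region.
salmon only: max(34/18, 967/421) = 2.297 servings → $7.69.
brown rice only: max(34/4, 967/89) = 10.87 servings → $7.06.
salmon + brown rice with both targets exact would need a negative amount; discard.
Cheapest feasible corner: $7.06.

$7.06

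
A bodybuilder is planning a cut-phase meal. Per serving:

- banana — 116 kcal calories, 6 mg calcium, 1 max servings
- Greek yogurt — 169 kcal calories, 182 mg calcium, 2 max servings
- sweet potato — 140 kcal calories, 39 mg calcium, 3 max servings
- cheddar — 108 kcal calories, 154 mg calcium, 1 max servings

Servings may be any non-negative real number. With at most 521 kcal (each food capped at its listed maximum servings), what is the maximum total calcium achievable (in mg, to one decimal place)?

Calcium per kcal: cheddar 1.426, Greek yogurt 1.077, sweet potato 0.2786, banana 0.05172.
Take 1 serving of cheddar: uses 108 kcal, +154.0 mg calcium (running total 154.0 mg).
Take 2 servings of Greek yogurt: uses 338 kcal, +364.0 mg calcium (running total 518.0 mg).
Take 0.5357 servings of sweet potato: uses 75 kcal, +20.9 mg calcium (running total 538.9 mg).
Filling greedily by calcium-per-kcal is optimal for one linear limit, giving 538.9 mg.

538.9 mg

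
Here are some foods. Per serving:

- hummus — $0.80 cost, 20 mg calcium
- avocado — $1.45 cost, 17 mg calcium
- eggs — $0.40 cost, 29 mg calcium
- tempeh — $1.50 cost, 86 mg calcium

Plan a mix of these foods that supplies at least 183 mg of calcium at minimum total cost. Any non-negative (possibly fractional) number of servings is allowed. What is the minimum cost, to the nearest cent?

$2.52

Cost per mg of calcium: eggs $0.0138, tempeh $0.0174, hummus $0.0400, avocado $0.0853.
With no serving limits, use only eggs: 183 mg / 29 mg = 6.31 servings × $0.40 = $2.52.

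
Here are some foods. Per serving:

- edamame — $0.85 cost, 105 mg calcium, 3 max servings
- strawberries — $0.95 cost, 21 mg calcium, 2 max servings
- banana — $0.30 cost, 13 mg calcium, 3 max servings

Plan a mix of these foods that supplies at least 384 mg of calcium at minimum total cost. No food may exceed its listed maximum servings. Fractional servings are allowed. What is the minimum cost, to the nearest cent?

Cost per mg of calcium: edamame $0.0081, banana $0.0231, strawberries $0.0452.
Take 3 servings of edamame: +315.0 mg calcium for $2.55 (total $2.55, still need 69.0 mg).
Take 3 servings of banana: +39.0 mg calcium for $0.90 (total $3.45, still need 30.0 mg).
Take 1.429 servings of strawberries: +30.0 mg calcium for $1.36 (total $4.81, still need 0.0 mg).
Greedy by cheapest-per-mg is optimal for a single linear constraint, so the minimum cost is $4.81.

$4.81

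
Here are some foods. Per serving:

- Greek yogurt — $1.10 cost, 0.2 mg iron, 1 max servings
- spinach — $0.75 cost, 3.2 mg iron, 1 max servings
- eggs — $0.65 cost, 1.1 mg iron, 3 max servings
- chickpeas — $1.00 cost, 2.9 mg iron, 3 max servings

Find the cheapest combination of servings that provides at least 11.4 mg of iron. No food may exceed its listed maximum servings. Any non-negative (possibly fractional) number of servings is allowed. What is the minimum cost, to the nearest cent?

$3.58

Cost per mg of iron: spinach $0.2344, chickpeas $0.3448, eggs $0.5909, Greek yogurt $5.5000.
Take 1 serving of spinach: +3.2 mg iron for $0.75 (total $0.75, still need 8.2 mg).
Take 2.828 servings of chickpeas: +8.2 mg iron for $2.83 (total $3.58, still need 0.0 mg).
Greedy by cheapest-per-mg is optimal for a single linear constraint, so the minimum cost is $3.58.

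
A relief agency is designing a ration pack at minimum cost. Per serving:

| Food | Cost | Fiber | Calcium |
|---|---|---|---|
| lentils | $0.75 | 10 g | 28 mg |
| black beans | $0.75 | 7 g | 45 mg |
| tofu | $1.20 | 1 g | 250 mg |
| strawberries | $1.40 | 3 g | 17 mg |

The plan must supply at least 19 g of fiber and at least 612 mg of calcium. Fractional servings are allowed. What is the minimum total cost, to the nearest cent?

$3.97

At the optimum either one food covers both requirements or two foods hit both targets exactly; no other combination can be cheaper.
lentils only: max(19/10, 612/28) = 21.86 servings → $16.39.
black beans only: max(19/7, 612/45) = 13.6 servings → $10.20.
tofu only: max(19/1, 612/250) = 19 servings → $22.80.
strawberries only: max(19/3, 612/17) = 36 servings → $50.40.
lentils + black beans: the both-tight solution has a negative serving — not a feasible corner.
lentils + tofu with both tight: 1.674 servings and 2.261 servings → $3.97.
lentils + strawberries: intersection lies outside the first quadrant.
black beans + tofu with both tight: 2.427 servings and 2.011 servings → $4.23.
black beans + strawberries with both targets exact would need a negative amount; discard.
tofu + strawberries with both tight: 2.064 servings and 5.645 servings → $10.38.
The minimum over all feasible corners is $3.97.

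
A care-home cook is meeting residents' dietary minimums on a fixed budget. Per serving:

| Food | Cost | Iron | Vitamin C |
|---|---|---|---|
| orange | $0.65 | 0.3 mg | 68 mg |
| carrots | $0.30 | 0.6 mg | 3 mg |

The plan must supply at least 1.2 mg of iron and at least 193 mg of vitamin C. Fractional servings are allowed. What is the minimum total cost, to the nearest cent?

$2.01

Minimising a linear cost over {iron ≥ 1.2, vitamin C ≥ 193, servings ≥ 0} — the optimum is at a vertex, using one or two foods.
orange only: max(1.2/0.3, 193/68) = 4 servings → $2.60.
carrots only: max(1.2/0.6, 193/3) = 64.33 servings → $19.30.
orange + carrots with both tight: 2.812 servings and 0.594 servings → $2.01.
The minimum over all feasible corners is $2.01.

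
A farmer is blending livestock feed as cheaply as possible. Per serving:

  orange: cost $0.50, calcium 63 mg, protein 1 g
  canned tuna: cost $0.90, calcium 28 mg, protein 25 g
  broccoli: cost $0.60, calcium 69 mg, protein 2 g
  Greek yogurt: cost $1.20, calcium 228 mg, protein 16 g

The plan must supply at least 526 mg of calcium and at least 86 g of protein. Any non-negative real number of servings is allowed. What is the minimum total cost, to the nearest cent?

$4.37

The cheapest plan sits at a corner of the feasible region — with two constraints it uses at most two foods.
orange only: max(526/63, 86/1) = 86 servings → $43.00.
canned tuna only: max(526/28, 86/25) = 18.79 servings → $16.91.
broccoli only: max(526/69, 86/2) = 43 servings → $25.80.
Greek yogurt only: max(526/228, 86/16) = 5.375 servings → $6.45.
orange + canned tuna with both tight: 6.944 servings and 3.162 servings → $6.32.
orange + broccoli: intersection lies outside the first quadrant.
orange + Greek yogurt: the both-tight solution has a negative serving — not a feasible corner.
canned tuna + broccoli with both tight: 2.925 servings and 6.436 servings → $6.49.
canned tuna + Greek yogurt with both tight: 2.131 servings and 2.045 servings → $4.37.
broccoli + Greek yogurt: intersection lies outside the first quadrant.
Cheapest feasible corner: $4.37.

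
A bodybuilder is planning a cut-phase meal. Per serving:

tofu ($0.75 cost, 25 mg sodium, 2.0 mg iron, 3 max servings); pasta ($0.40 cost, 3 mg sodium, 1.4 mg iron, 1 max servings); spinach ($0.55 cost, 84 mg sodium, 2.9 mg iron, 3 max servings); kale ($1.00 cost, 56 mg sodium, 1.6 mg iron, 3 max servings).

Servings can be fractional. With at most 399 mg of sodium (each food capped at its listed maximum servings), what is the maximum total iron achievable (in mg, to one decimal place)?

18.1 mg

Iron per mg sodium: pasta 0.4667, tofu 0.08, spinach 0.03452, kale 0.02857.
Take 1 serving of pasta: uses 3 mg sodium, +1.4 mg iron (running total 1.4 mg).
Take 3 servings of tofu: uses 75 mg sodium, +6.0 mg iron (running total 7.4 mg).
Take 3 servings of spinach: uses 252 mg sodium, +8.7 mg iron (running total 16.1 mg).
Take 1.232 servings of kale: uses 69 mg sodium, +2.0 mg iron (running total 18.1 mg).
Greedy by best ratio exhausts the sodium allowance optimally: 18.1 mg.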